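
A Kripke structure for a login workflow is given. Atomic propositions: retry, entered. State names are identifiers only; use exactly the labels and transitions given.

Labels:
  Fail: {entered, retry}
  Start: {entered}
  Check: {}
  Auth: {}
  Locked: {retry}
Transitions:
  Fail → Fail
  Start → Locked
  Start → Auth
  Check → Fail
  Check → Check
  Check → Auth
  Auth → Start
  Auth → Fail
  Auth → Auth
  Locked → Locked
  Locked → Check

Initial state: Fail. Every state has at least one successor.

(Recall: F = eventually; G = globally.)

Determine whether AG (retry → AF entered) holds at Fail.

States satisfying retry → AF entered: {Fail, Start, Check, Auth}.
States satisfying AG (retry → AF entered): {Fail}.
Every state reachable from Fail satisfies retry → AF entered.
Fail ∈ Sat(AG (retry → AF entered)).

Satisfied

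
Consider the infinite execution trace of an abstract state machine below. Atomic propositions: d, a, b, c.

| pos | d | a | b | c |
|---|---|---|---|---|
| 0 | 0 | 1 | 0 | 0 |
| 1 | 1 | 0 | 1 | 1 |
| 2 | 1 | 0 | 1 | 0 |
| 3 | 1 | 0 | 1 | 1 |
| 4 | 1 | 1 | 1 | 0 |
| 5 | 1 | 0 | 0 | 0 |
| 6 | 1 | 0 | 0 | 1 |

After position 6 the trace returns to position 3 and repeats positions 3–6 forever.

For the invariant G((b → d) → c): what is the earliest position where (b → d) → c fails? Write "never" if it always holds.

At position 0 the labels are {a}, so (b → d) → c is false there. This is the first violation.

0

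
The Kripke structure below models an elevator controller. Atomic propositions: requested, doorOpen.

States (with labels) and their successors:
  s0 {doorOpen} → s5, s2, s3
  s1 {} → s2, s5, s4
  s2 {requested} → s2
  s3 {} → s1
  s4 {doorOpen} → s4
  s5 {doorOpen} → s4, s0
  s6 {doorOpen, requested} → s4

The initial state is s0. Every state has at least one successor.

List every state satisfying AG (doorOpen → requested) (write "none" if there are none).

{s2}

States satisfying doorOpen → requested: {s1, s2, s3, s6}.
States satisfying AG (doorOpen → requested): {s2}.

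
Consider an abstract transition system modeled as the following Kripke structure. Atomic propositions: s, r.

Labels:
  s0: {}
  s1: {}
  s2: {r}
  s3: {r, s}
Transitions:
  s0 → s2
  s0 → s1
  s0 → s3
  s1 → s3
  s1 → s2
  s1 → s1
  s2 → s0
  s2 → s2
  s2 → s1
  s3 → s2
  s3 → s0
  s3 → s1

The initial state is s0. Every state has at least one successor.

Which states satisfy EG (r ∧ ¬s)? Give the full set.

{s2}

States satisfying r ∧ ¬s: {s2}.
States satisfying EG (r ∧ ¬s): {s2}.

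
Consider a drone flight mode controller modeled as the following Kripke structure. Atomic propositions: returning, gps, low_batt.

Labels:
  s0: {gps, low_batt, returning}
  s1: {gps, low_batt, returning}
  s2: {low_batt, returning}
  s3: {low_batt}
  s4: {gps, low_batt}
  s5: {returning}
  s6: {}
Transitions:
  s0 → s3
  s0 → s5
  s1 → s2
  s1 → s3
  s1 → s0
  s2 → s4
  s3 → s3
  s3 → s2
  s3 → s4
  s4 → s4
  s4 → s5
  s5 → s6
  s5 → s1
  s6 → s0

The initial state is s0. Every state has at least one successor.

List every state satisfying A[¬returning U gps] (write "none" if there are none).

{s0, s1, s4, s6}

States satisfying ¬returning: {s3, s4, s6}.
States satisfying gps: {s0, s1, s4}.
States satisfying A[¬returning U gps]: {s0, s1, s4, s6}.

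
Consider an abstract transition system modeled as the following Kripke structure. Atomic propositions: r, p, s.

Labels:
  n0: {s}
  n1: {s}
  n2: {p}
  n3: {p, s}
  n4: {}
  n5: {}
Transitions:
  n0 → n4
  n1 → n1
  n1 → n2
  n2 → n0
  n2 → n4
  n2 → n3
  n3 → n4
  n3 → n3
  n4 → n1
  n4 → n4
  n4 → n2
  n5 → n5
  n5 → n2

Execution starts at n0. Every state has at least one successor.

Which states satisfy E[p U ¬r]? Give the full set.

States satisfying p: {n2, n3}.
States satisfying ¬r: {n0, n1, n2, n3, n4, n5}.
States satisfying E[p U ¬r]: {n0, n1, n2, n3, n4, n5}.

{n0, n1, n2, n3, n4, n5}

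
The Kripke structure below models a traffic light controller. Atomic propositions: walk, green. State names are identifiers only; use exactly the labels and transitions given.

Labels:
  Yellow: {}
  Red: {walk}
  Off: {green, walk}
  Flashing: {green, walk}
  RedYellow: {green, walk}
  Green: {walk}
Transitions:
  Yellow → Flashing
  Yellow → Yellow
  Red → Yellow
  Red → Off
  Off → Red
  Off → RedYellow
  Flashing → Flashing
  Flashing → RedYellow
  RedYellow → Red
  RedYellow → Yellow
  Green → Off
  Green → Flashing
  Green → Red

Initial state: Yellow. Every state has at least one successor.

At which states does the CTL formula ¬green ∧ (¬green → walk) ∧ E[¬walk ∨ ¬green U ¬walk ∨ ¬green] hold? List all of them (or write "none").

{Red, Green}

States satisfying ¬green: {Yellow, Red, Green}.
States satisfying ¬green → walk: {Red, Off, Flashing, RedYellow, Green}.
States satisfying ¬green ∧ (¬green → walk): {Red, Green}.
States satisfying ¬walk ∨ ¬green: {Yellow, Red, Green}.
States satisfying E[¬walk ∨ ¬green U ¬walk ∨ ¬green]: {Yellow, Red, Green}.
States satisfying ¬green ∧ (¬green → walk) ∧ E[¬walk ∨ ¬green U ¬walk ∨ ¬green]: {Red, Green}.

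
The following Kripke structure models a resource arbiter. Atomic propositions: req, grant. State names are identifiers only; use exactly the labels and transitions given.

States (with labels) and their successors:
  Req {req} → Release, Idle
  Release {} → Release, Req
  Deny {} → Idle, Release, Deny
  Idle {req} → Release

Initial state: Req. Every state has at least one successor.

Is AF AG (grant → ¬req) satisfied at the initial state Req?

Holds

States satisfying AG (grant → ¬req): {Req, Release, Deny, Idle}.
States satisfying AF AG (grant → ¬req): {Req, Release, Deny, Idle}.
Req ∈ Sat(AF AG (grant → ¬req)).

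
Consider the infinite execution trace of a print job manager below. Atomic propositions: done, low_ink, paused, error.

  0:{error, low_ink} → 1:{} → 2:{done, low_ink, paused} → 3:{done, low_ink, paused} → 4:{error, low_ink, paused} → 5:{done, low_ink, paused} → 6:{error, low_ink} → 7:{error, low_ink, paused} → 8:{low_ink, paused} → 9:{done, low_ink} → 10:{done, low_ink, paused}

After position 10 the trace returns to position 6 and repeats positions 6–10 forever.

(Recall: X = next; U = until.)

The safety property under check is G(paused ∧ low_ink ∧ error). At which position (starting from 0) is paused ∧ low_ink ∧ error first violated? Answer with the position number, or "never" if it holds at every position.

0

At position 0 the labels are {error, low_ink}, so paused ∧ low_ink ∧ error is false there. This is the first violation.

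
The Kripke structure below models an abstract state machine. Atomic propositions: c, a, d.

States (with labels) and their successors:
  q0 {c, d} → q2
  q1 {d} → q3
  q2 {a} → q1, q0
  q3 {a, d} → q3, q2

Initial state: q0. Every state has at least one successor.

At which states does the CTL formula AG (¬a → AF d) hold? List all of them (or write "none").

States satisfying ¬a → AF d: {q0, q1, q2, q3}.
States satisfying AG (¬a → AF d): {q0, q1, q2, q3}.

{q0, q1, q2, q3}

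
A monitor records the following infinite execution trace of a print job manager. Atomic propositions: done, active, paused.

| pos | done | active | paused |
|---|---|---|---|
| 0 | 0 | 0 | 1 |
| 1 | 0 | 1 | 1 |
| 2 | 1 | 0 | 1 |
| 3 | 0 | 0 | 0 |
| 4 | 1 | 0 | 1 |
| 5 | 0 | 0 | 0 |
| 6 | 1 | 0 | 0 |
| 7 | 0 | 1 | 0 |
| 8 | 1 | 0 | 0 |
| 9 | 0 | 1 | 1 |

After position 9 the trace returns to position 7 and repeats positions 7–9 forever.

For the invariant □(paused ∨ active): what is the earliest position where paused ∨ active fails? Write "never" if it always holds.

3

Check paused ∨ active at each position in order: 0 ✓, 1 ✓, 2 ✓.
At position 3 the labels are {}, so paused ∨ active is false there. This is the first violation.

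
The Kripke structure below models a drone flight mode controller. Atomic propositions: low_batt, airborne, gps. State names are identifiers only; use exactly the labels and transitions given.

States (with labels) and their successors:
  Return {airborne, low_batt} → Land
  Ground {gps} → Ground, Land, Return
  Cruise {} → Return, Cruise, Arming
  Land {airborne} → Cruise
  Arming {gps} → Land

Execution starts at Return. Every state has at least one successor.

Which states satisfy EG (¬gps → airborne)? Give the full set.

States satisfying ¬gps → airborne: {Return, Ground, Land, Arming}.
States satisfying EG (¬gps → airborne): {Ground}.

{Ground}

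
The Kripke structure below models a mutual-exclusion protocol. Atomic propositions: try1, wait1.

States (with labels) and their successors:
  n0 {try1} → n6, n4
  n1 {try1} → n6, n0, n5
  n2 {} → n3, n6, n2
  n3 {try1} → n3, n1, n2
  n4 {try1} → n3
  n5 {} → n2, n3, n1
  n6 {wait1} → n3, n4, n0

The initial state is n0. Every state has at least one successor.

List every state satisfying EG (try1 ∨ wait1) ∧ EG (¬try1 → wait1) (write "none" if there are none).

{n0, n1, n3, n4, n6}

States satisfying try1 ∨ wait1: {n0, n1, n3, n4, n6}.
States satisfying EG (try1 ∨ wait1): {n0, n1, n3, n4, n6}.
States satisfying ¬try1 → wait1: {n0, n1, n3, n4, n6}.
States satisfying EG (¬try1 → wait1): {n0, n1, n3, n4, n6}.
States satisfying EG (try1 ∨ wait1) ∧ EG (¬try1 → wait1): {n0, n1, n3, n4, n6}.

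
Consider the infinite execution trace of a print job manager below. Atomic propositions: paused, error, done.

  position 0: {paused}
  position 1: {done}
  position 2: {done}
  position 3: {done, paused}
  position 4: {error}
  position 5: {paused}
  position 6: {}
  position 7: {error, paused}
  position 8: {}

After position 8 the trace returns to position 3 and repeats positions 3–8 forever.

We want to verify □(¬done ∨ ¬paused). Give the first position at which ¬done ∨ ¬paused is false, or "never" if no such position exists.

3

Check ¬done ∨ ¬paused at each position in order: 0 ✓, 1 ✓, 2 ✓.
At position 3 the labels are {done, paused}, so ¬done ∨ ¬paused is false there. This is the first violation.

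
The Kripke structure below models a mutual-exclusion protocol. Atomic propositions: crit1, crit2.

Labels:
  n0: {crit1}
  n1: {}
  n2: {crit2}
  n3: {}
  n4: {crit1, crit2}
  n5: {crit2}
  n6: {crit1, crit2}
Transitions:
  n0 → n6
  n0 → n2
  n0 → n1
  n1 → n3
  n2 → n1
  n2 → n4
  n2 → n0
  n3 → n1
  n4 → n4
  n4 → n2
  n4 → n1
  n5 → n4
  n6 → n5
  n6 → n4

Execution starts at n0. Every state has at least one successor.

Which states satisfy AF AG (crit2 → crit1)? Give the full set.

States satisfying AG (crit2 → crit1): {n1, n3}.
States satisfying AF AG (crit2 → crit1): {n1, n3}.

{n1, n3}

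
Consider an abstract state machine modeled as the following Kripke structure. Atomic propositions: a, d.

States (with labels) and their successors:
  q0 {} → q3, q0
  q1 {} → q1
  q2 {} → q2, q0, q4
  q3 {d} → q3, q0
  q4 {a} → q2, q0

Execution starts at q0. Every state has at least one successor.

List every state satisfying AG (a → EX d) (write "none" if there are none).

States satisfying a → EX d: {q0, q1, q2, q3}.
States satisfying AG (a → EX d): {q0, q1, q3}.

{q0, q1, q3}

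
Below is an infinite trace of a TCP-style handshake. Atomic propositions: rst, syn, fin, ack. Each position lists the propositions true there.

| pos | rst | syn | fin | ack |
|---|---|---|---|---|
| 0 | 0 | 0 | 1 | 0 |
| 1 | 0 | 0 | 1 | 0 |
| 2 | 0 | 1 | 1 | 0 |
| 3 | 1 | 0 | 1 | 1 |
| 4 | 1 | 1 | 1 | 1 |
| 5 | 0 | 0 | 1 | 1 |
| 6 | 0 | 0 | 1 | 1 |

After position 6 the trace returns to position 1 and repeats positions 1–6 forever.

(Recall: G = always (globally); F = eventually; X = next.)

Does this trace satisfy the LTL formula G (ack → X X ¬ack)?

Does not hold

ack → X X ¬ack must hold at every position from 0 onward. It fails at position 3, so G (ack → X X ¬ack) is false.
Positions where ack holds: 3, 4, 5, 6.
Check X X ¬ack at each: 3→fails, 4→fails, 5→ok, 6→ok.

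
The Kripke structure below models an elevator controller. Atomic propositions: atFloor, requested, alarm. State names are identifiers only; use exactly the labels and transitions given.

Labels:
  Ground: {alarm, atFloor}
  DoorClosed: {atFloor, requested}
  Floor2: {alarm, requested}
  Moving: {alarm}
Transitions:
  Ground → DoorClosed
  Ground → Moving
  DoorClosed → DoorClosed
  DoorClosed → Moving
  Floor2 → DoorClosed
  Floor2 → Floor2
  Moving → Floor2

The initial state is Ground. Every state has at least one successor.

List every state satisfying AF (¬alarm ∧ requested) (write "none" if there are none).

{DoorClosed}

States satisfying ¬alarm ∧ requested: {DoorClosed}.
States satisfying AF (¬alarm ∧ requested): {DoorClosed}.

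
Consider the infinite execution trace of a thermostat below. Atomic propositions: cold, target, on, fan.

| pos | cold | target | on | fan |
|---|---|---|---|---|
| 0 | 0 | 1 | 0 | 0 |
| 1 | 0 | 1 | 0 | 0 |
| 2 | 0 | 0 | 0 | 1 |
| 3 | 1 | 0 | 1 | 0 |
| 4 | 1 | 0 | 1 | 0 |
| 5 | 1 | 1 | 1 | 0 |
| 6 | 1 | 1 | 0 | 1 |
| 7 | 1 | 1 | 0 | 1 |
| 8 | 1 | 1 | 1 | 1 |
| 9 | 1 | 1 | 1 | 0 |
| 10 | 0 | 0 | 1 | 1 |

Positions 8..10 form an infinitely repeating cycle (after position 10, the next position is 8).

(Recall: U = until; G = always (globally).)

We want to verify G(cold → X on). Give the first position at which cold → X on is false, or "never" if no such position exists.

Check cold → X on at each position in order: 0 ✓, 1 ✓, 2 ✓, 3 ✓, 4 ✓.
At position 5 the labels are {cold, on, target} and the next position 6 has {cold, fan, target}, so cold → X on is false there. This is the first violation.

5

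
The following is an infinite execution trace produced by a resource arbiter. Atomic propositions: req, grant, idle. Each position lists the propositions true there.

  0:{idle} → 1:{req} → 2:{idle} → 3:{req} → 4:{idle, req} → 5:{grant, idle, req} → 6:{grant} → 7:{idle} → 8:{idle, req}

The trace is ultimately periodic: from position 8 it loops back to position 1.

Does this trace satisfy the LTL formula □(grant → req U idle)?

grant → req U idle must hold at every position from 0 onward. It fails at position 6, so □(grant → req U idle) is false.
Positions where grant holds: 5, 6.
Check req U idle at each: 5→ok, 6→fails.

Violated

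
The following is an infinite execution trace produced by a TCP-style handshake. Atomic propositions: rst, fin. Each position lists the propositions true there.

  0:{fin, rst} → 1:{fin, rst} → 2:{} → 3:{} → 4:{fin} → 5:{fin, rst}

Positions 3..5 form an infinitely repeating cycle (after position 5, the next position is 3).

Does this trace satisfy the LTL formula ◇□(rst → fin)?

□(rst → fin) holds at position 0, which is reachable from 0, so ◇□(rst → fin) holds.

Satisfied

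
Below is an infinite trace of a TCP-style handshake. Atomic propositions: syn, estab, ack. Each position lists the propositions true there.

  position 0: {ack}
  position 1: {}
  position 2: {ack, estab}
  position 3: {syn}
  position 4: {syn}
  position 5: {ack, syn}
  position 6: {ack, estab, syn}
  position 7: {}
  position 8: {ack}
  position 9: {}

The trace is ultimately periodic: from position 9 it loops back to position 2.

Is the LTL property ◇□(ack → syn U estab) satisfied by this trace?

□(ack → syn U estab) is false at every position 0..9, so it never becomes true and ◇□(ack → syn U estab) fails.

No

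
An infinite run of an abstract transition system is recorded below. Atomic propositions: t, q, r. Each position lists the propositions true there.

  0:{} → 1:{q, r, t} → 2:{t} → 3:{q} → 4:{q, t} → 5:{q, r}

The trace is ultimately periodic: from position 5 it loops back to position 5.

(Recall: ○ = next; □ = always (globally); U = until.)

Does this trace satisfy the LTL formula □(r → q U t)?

Violated

r → q U t must hold at every position from 0 onward. It fails at position 5, so □(r → q U t) is false.
Positions where r holds: 1, 5.
Check q U t at each: 1→ok, 5→fails.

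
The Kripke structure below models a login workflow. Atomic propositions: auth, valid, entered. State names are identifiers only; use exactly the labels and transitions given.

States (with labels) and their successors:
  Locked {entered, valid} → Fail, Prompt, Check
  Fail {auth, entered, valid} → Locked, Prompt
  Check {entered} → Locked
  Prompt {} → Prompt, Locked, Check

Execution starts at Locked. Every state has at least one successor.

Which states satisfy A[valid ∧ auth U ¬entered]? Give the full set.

States satisfying valid ∧ auth: {Fail}.
States satisfying ¬entered: {Prompt}.
States satisfying A[valid ∧ auth U ¬entered]: {Prompt}.

{Prompt}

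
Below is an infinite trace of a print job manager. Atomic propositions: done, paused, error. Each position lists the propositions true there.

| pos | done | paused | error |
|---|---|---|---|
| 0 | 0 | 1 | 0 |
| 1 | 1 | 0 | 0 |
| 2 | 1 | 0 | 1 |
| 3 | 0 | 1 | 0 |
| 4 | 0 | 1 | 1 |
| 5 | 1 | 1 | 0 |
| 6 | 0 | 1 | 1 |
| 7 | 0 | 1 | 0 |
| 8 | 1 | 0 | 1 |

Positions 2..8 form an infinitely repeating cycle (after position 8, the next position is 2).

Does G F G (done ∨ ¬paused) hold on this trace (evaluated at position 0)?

No

F G (done ∨ ¬paused) must hold at every position from 0 onward. It fails at position 0, so G F G (done ∨ ¬paused) is false.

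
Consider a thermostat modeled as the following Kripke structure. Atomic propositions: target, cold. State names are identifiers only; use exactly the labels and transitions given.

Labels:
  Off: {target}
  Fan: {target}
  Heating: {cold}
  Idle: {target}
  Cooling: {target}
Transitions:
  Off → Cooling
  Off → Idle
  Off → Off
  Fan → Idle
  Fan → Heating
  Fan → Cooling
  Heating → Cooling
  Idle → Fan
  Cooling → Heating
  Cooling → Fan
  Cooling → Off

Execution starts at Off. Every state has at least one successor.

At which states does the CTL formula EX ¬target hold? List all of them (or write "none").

{Fan, Cooling}

States satisfying ¬target: {Heating}.
States satisfying EX ¬target: {Fan, Cooling}.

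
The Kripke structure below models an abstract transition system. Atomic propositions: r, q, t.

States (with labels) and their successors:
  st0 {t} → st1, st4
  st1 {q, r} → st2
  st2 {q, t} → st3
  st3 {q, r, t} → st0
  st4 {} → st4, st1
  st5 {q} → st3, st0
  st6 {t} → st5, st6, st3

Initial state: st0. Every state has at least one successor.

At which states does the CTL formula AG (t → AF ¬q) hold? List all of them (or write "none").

States satisfying t → AF ¬q: {st0, st1, st2, st3, st4, st5, st6}.
States satisfying AG (t → AF ¬q): {st0, st1, st2, st3, st4, st5, st6}.

{st0, st1, st2, st3, st4, st5, st6}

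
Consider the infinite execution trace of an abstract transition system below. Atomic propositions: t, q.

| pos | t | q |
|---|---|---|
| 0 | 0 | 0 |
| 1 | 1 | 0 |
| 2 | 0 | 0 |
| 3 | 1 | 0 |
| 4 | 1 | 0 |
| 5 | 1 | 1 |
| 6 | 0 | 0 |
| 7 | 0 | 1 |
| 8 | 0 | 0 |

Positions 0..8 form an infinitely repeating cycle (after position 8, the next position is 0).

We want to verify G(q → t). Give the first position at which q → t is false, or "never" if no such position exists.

7

Check q → t at each position in order: 0 ✓, 1 ✓, 2 ✓, 3 ✓, 4 ✓, 5 ✓, 6 ✓.
At position 7 the labels are {q}, so q → t is false there. This is the first violation.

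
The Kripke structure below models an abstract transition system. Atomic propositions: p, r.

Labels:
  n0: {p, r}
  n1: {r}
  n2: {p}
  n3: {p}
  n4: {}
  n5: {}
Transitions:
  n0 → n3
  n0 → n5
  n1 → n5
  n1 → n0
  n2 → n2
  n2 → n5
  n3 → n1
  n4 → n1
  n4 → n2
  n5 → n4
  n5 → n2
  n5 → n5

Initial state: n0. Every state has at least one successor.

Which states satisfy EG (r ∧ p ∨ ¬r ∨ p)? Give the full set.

States satisfying r ∧ p ∨ ¬r ∨ p: {n0, n2, n3, n4, n5}.
States satisfying EG (r ∧ p ∨ ¬r ∨ p): {n0, n2, n4, n5}.

{n0, n2, n4, n5}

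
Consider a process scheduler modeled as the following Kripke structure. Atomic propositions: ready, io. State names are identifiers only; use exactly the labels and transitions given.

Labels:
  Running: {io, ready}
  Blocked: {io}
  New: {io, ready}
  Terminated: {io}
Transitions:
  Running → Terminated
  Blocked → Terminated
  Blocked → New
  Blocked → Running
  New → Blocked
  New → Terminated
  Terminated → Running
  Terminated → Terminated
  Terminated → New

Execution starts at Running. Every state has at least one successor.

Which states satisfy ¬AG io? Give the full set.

none

States satisfying io: {Running, Blocked, New, Terminated}.
States satisfying AG io: {Running, Blocked, New, Terminated}.
States satisfying ¬AG io: ∅.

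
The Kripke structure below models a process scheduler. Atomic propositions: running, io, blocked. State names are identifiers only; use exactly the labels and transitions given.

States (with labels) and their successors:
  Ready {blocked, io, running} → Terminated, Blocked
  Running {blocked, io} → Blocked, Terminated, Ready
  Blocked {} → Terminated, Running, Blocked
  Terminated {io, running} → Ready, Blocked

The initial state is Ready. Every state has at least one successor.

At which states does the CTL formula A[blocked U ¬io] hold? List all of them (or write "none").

{Blocked}

States satisfying blocked: {Ready, Running}.
States satisfying ¬io: {Blocked}.
States satisfying A[blocked U ¬io]: {Blocked}.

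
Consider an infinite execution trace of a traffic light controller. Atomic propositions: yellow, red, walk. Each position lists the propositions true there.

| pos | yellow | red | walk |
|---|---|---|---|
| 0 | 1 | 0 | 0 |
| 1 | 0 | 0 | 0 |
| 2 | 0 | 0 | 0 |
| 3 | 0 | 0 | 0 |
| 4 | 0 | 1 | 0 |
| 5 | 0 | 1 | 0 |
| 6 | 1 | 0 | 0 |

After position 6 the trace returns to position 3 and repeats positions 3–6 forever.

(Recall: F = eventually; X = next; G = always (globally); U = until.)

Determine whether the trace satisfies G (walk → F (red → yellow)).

walk → F (red → yellow) holds at every position 0..6, and those are all positions ever visited, so G (walk → F (red → yellow)) holds.

Holds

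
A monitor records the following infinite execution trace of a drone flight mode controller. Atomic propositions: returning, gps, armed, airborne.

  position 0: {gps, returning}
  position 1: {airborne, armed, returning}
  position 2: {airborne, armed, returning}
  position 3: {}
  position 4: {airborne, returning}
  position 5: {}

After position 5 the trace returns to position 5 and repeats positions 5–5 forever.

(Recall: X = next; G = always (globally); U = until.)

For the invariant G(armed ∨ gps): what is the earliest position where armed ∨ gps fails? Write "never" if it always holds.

3

Check armed ∨ gps at each position in order: 0 ✓, 1 ✓, 2 ✓.
At position 3 the labels are {}, so armed ∨ gps is false there. This is the first violation.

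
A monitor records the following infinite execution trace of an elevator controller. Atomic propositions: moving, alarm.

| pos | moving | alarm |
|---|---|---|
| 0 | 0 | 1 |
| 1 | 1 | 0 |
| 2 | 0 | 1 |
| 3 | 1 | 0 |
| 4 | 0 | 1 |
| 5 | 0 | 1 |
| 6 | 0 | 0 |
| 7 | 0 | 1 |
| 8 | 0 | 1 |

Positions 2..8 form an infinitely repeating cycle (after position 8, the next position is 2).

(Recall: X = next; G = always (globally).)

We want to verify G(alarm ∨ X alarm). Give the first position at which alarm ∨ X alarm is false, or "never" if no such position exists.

never

alarm ∨ X alarm holds at every position 0..8, and those are all the positions the trace ever visits, so the invariant G(alarm ∨ X alarm) is never violated.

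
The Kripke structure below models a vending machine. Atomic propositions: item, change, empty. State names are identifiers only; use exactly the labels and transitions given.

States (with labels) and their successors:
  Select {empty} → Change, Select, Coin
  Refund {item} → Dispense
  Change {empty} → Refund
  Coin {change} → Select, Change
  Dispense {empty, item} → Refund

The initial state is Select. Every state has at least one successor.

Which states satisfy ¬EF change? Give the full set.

States satisfying change: {Coin}.
States satisfying EF change: {Select, Coin}.
States satisfying ¬EF change: {Refund, Change, Dispense}.

{Refund, Change, Dispense}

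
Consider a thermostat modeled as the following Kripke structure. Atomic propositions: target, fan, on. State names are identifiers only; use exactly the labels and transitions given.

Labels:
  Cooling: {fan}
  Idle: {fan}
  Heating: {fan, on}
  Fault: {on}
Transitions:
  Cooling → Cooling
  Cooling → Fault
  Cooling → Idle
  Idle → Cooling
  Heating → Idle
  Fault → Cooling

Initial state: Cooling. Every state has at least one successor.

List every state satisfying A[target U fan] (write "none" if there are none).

{Cooling, Idle, Heating}

States satisfying target: ∅.
States satisfying fan: {Cooling, Idle, Heating}.
States satisfying A[target U fan]: {Cooling, Idle, Heating}.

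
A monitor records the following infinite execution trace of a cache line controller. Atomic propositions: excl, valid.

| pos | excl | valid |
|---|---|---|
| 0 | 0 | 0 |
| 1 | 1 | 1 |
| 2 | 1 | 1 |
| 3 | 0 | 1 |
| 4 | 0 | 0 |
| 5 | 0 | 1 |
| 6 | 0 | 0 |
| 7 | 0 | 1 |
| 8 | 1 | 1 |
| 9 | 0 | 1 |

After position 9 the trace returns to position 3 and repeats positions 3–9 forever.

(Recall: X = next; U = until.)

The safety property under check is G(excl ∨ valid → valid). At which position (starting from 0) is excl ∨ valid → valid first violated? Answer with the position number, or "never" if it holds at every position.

never

excl ∨ valid → valid holds at every position 0..9, and those are all the positions the trace ever visits, so the invariant G(excl ∨ valid → valid) is never violated.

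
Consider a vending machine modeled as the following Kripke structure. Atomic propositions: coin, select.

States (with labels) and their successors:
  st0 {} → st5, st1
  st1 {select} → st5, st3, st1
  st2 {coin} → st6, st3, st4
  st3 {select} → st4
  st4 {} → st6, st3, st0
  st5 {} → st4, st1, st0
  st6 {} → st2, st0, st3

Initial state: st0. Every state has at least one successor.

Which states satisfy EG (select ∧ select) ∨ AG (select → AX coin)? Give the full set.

States satisfying select ∧ select: {st1, st3}.
States satisfying EG (select ∧ select): {st1}.
States satisfying select → AX coin: {st0, st2, st4, st5, st6}.
States satisfying AG (select → AX coin): ∅.
States satisfying EG (select ∧ select) ∨ AG (select → AX coin): {st1}.

{st1}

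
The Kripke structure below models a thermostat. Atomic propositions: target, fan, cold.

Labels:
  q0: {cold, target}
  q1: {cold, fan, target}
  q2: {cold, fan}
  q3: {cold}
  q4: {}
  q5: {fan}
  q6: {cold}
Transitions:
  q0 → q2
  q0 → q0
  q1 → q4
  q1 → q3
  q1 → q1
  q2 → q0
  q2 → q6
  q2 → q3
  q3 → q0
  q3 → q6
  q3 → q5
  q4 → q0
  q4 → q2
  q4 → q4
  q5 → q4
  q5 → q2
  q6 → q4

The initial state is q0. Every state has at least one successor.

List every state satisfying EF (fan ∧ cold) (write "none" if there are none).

States satisfying fan ∧ cold: {q1, q2}.
States satisfying EF (fan ∧ cold): {q0, q1, q2, q3, q4, q5, q6}.

{q0, q1, q2, q3, q4, q5, q6}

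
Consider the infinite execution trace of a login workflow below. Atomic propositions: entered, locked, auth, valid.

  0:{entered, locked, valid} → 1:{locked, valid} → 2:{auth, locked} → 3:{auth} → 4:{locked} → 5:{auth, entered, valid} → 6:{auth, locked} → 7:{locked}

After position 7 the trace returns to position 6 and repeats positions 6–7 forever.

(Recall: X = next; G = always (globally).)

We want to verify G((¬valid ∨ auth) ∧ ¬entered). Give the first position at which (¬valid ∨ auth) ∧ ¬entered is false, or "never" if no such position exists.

At position 0 the labels are {entered, locked, valid}, so (¬valid ∨ auth) ∧ ¬entered is false there. This is the first violation.

0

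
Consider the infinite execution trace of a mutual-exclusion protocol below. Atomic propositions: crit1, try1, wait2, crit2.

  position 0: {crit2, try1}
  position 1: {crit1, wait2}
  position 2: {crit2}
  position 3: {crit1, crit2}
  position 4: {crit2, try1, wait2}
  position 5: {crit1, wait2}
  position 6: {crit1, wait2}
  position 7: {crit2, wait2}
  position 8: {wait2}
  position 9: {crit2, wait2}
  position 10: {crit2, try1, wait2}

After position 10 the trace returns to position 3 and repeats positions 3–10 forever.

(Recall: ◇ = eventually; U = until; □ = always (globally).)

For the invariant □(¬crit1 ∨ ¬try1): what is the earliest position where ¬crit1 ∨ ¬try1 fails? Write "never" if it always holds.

never

¬crit1 ∨ ¬try1 holds at every position 0..10, and those are all the positions the trace ever visits, so the invariant □(¬crit1 ∨ ¬try1) is never violated.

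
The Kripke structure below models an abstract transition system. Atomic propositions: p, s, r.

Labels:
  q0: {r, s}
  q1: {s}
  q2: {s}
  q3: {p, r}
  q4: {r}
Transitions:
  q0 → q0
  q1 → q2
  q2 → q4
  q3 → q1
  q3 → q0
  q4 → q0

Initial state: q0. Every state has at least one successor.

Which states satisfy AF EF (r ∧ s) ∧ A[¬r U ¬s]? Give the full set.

States satisfying EF (r ∧ s): {q0, q1, q2, q3, q4}.
States satisfying AF EF (r ∧ s): {q0, q1, q2, q3, q4}.
States satisfying ¬r: {q1, q2}.
States satisfying ¬s: {q3, q4}.
States satisfying A[¬r U ¬s]: {q1, q2, q3, q4}.
States satisfying AF EF (r ∧ s) ∧ A[¬r U ¬s]: {q1, q2, q3, q4}.

{q1, q2, q3, q4}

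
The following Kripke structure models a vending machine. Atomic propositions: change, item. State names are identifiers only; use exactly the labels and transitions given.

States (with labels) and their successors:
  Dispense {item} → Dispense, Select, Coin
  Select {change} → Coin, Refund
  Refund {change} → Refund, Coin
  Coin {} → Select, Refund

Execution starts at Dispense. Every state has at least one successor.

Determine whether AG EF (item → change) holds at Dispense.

States satisfying EF (item → change): {Dispense, Select, Refund, Coin}.
States satisfying AG EF (item → change): {Dispense, Select, Refund, Coin}.
Every state reachable from Dispense satisfies EF (item → change).
Dispense ∈ Sat(AG EF (item → change)).

Satisfied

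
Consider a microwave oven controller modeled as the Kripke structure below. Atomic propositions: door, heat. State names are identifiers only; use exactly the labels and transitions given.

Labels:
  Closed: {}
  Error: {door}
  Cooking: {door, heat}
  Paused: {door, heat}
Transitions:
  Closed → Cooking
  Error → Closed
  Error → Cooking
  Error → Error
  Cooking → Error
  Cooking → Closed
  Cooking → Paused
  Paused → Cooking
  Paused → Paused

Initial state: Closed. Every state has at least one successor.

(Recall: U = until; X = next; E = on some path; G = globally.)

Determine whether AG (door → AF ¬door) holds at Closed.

Violated

States satisfying door → AF ¬door: {Closed}.
States satisfying AG (door → AF ¬door): ∅.
Cooking is reachable from Closed and violates door → AF ¬door, so AG fails at Closed.
Closed ∉ Sat(AG (door → AF ¬door)).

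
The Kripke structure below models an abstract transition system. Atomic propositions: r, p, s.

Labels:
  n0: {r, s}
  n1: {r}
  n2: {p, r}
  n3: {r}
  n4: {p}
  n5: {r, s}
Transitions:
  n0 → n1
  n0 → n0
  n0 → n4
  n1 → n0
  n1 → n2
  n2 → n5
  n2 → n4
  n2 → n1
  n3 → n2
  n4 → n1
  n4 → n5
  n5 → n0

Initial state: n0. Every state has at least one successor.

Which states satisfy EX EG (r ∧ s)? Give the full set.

States satisfying EG (r ∧ s): {n0, n5}.
States satisfying EX EG (r ∧ s): {n0, n1, n2, n4, n5}.

{n0, n1, n2, n4, n5}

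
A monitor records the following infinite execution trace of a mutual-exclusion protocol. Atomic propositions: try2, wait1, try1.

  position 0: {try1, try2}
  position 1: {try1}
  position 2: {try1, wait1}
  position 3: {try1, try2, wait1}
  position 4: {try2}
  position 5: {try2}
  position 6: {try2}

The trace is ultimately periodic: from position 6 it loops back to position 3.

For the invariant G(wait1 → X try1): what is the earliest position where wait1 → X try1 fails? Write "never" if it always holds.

Check wait1 → X try1 at each position in order: 0 ✓, 1 ✓, 2 ✓.
At position 3 the labels are {try1, try2, wait1} and the next position 4 has {try2}, so wait1 → X try1 is false there. This is the first violation.

3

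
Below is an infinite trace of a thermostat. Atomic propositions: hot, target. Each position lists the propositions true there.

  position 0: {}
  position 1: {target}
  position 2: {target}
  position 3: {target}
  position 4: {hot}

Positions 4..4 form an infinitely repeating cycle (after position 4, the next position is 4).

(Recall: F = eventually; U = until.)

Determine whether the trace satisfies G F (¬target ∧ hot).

F (¬target ∧ hot) holds at every position 0..4, and those are all positions ever visited, so G F (¬target ∧ hot) holds.

Satisfied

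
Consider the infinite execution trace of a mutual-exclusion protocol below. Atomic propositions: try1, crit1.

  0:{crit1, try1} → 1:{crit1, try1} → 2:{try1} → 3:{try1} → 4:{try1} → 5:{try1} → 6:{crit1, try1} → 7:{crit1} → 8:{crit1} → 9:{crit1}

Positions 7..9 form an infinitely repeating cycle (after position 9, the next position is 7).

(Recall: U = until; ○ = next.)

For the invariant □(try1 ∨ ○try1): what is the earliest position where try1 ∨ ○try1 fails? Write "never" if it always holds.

7

Check try1 ∨ ○try1 at each position in order: 0 ✓, 1 ✓, 2 ✓, 3 ✓, 4 ✓, 5 ✓, 6 ✓.
At position 7 the labels are {crit1} and the next position 8 has {crit1}, so try1 ∨ ○try1 is false there. This is the first violation.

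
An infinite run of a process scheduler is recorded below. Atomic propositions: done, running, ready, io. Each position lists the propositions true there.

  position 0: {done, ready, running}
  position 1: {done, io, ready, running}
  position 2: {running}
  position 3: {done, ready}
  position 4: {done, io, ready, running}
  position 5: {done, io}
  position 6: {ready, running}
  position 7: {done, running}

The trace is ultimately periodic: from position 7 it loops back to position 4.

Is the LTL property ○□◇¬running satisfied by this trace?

Holds

The position after 0 is 1; □◇¬running is true there.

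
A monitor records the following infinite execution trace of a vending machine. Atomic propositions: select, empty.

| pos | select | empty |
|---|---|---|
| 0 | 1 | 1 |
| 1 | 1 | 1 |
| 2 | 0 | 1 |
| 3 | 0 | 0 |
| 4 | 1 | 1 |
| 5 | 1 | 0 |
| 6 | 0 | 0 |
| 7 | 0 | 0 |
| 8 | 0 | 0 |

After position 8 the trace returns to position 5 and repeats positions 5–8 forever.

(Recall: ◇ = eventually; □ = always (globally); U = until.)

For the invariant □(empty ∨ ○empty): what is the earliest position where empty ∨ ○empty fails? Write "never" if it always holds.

Check empty ∨ ○empty at each position in order: 0 ✓, 1 ✓, 2 ✓, 3 ✓, 4 ✓.
At position 5 the labels are {select} and the next position 6 has {}, so empty ∨ ○empty is false there. This is the first violation.

5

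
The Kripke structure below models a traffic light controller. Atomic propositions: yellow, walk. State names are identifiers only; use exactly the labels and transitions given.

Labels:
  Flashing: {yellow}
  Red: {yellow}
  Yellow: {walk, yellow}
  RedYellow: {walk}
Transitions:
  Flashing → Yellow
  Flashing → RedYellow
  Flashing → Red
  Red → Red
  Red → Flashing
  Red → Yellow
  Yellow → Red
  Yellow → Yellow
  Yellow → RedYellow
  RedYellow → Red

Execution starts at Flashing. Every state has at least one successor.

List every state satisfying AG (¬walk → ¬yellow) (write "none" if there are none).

none

States satisfying ¬walk → ¬yellow: {Yellow, RedYellow}.
States satisfying AG (¬walk → ¬yellow): ∅.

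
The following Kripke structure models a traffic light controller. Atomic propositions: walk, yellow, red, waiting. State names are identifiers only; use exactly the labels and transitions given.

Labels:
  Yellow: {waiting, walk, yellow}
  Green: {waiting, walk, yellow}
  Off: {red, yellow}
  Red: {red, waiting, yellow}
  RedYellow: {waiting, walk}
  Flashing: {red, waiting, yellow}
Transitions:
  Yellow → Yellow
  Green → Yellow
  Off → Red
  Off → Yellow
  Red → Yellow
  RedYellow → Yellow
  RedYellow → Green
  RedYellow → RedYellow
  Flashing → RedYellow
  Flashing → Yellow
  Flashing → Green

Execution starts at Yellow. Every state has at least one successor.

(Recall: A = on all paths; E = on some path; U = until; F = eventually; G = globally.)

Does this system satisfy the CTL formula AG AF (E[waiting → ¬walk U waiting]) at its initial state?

Satisfied

States satisfying AF (E[waiting → ¬walk U waiting]): {Yellow, Green, Off, Red, RedYellow, Flashing}.
States satisfying AG AF (E[waiting → ¬walk U waiting]): {Yellow, Green, Off, Red, RedYellow, Flashing}.
Every state reachable from Yellow satisfies AF (E[waiting → ¬walk U waiting]).
Yellow ∈ Sat(AG AF (E[waiting → ¬walk U waiting])).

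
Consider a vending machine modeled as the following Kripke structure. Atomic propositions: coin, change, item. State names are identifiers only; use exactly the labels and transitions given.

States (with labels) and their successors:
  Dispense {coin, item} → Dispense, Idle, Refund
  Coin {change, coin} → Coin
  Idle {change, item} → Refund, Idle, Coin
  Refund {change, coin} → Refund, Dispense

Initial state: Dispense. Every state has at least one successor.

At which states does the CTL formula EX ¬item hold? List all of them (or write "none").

{Dispense, Coin, Idle, Refund}

States satisfying ¬item: {Coin, Refund}.
States satisfying EX ¬item: {Dispense, Coin, Idle, Refund}.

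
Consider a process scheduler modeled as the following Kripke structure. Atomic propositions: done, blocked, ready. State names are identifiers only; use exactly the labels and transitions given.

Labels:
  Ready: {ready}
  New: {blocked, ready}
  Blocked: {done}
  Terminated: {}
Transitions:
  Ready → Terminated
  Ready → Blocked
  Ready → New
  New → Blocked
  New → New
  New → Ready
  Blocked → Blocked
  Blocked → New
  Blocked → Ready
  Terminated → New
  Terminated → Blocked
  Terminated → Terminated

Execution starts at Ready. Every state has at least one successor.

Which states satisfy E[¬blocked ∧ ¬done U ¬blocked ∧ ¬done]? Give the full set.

{Ready, Terminated}

States satisfying ¬blocked ∧ ¬done: {Ready, Terminated}.
States satisfying E[¬blocked ∧ ¬done U ¬blocked ∧ ¬done]: {Ready, Terminated}.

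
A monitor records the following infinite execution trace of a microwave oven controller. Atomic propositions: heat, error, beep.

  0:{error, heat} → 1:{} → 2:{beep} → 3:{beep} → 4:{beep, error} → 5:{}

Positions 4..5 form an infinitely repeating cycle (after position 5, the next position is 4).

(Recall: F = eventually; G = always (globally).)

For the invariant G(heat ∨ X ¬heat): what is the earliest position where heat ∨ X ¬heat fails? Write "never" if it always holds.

heat ∨ X ¬heat holds at every position 0..5, and those are all the positions the trace ever visits, so the invariant G(heat ∨ X ¬heat) is never violated.

never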